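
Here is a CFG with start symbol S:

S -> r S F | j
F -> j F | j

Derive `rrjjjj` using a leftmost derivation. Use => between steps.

S => rSF => rrSFF => rrjFF => rrjjFF => rrjjjF => rrjjjj

S => rSF   [S -> r S F]
rSF => rrSFF   [S -> r S F]
rrSFF => rrjFF   [S -> j]
rrjFF => rrjjFF   [F -> j F]
rrjjFF => rrjjjF   [F -> j]
rrjjjF => rrjjjj   [F -> j]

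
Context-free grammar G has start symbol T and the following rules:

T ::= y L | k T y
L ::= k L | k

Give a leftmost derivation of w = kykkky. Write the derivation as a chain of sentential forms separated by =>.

T=>kTy=>kyLy=>kykLy=>kykkLy=>kykkky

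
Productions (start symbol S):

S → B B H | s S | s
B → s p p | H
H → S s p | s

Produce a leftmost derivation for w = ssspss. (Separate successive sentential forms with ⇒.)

S⇒BBH⇒HBH⇒SspBH⇒sSspBH⇒ssspBH⇒ssspHH⇒ssspsH⇒ssspss

S ⇒ BBH   [S → B B H]
BBH ⇒ HBH   [B → H]
HBH ⇒ SspBH   [H → S s p]
SspBH ⇒ sSspBH   [S → s S]
sSspBH ⇒ ssspBH   [S → s]
ssspBH ⇒ ssspHH   [B → H]
ssspHH ⇒ ssspsH   [H → s]
ssspsH ⇒ ssspss   [H → s]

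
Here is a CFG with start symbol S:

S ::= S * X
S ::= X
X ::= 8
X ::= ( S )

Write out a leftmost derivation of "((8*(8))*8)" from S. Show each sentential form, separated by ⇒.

S ⇒ X   [S ::= X]
X ⇒ (S)   [X ::= ( S )]
(S) ⇒ (S*X)   [S ::= S * X]
(S*X) ⇒ (X*X)   [S ::= X]
(X*X) ⇒ ((S)*X)   [X ::= ( S )]
((S)*X) ⇒ ((S*X)*X)   [S ::= S * X]
((S*X)*X) ⇒ ((X*X)*X)   [S ::= X]
((X*X)*X) ⇒ ((8*X)*X)   [X ::= 8]
((8*X)*X) ⇒ ((8*(S))*X)   [X ::= ( S )]
((8*(S))*X) ⇒ ((8*(X))*X)   [S ::= X]
((8*(X))*X) ⇒ ((8*(8))*X)   [X ::= 8]
((8*(8))*X) ⇒ ((8*(8))*8)   [X ::= 8]

S ⇒ X ⇒ (S) ⇒ (S*X) ⇒ (X*X) ⇒ ((S)*X) ⇒ ((S*X)*X) ⇒ ((X*X)*X) ⇒ ((8*X)*X) ⇒ ((8*(S))*X) ⇒ ((8*(X))*X) ⇒ ((8*(8))*X) ⇒ ((8*(8))*8)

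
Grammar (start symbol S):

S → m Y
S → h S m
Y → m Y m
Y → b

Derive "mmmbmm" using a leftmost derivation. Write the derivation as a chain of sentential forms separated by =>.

S => mY => mmYm => mmmYmm => mmmbmm

S => mY   [S → m Y]
mY => mmYm   [Y → m Y m]
mmYm => mmmYmm   [Y → m Y m]
mmmYmm => mmmbmm   [Y → b]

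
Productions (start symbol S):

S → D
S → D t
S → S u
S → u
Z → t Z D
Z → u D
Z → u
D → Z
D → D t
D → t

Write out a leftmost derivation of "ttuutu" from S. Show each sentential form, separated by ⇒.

S⇒Su⇒Du⇒Zu⇒tZDu⇒ttZDDu⇒ttuDDu⇒ttuZDu⇒ttuuDu⇒ttuutu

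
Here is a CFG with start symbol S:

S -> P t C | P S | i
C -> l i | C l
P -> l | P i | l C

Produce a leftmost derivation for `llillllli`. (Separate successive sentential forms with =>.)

S=>PS=>lCS=>lClS=>lCllS=>lClllS=>lCllllS=>lClllllS=>llilllllS=>llillllli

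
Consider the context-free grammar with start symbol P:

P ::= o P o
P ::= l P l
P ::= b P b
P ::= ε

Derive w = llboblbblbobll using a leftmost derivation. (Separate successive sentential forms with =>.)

P => lPl   [P ::= l P l]
lPl => llPll   [P ::= l P l]
llPll => llbPbll   [P ::= b P b]
llbPbll => llboPobll   [P ::= o P o]
llboPobll => llbobPbobll   [P ::= b P b]
llbobPbobll => llboblPlbobll   [P ::= l P l]
llboblPlbobll => llboblbPblbobll   [P ::= b P b]
llboblbPblbobll => llboblbblbobll   [P ::= ε]

P => lPl => llPll => llbPbll => llboPobll => llbobPbobll => llboblPlbobll => llboblbPblbobll => llboblbblbobll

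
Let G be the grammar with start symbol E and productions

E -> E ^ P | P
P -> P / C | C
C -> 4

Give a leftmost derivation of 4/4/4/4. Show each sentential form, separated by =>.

E => P   [E -> P]
P => P/C   [P -> P / C]
P/C => P/C/C   [P -> P / C]
P/C/C => P/C/C/C   [P -> P / C]
P/C/C/C => C/C/C/C   [P -> C]
C/C/C/C => 4/C/C/C   [C -> 4]
4/C/C/C => 4/4/C/C   [C -> 4]
4/4/C/C => 4/4/4/C   [C -> 4]
4/4/4/C => 4/4/4/4   [C -> 4]

E => P => P/C => P/C/C => P/C/C/C => C/C/C/C => 4/C/C/C => 4/4/C/C => 4/4/4/C => 4/4/4/4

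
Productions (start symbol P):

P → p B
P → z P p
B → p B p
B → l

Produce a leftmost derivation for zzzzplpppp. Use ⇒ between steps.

P ⇒ zPp   [P → z P p]
zPp ⇒ zzPpp   [P → z P p]
zzPpp ⇒ zzzPppp   [P → z P p]
zzzPppp ⇒ zzzzPpppp   [P → z P p]
zzzzPpppp ⇒ zzzzpBpppp   [P → p B]
zzzzpBpppp ⇒ zzzzplpppp   [B → l]

P ⇒ zPp ⇒ zzPpp ⇒ zzzPppp ⇒ zzzzPpppp ⇒ zzzzpBpppp ⇒ zzzzplpppp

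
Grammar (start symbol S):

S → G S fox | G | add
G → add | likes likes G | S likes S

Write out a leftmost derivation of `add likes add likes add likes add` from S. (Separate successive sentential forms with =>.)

S => G => S likes S => G likes S => S likes S likes S => G likes S likes S => S likes S likes S likes S => add likes S likes S likes S => add likes add likes S likes S => add likes add likes add likes S => add likes add likes add likes add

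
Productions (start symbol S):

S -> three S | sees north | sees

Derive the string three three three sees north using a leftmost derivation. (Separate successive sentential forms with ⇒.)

S ⇒ three S   [S -> three S]
three S ⇒ three three S   [S -> three S]
three three S ⇒ three three three S   [S -> three S]
three three three S ⇒ three three three sees north   [S -> sees north]

S ⇒ three S ⇒ three three S ⇒ three three three S ⇒ three three three sees north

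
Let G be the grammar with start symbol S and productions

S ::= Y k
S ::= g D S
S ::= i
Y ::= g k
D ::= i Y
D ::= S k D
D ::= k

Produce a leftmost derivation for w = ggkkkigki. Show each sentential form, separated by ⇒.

S⇒gDS⇒gSkDS⇒gYkkDS⇒ggkkkDS⇒ggkkkiYS⇒ggkkkigkS⇒ggkkkigki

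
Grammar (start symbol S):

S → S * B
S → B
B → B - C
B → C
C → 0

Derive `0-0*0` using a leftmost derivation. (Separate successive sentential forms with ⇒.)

S ⇒ S*B ⇒ B*B ⇒ B-C*B ⇒ C-C*B ⇒ 0-C*B ⇒ 0-0*B ⇒ 0-0*C ⇒ 0-0*0

S ⇒ S*B   [S → S * B]
S*B ⇒ B*B   [S → B]
B*B ⇒ B-C*B   [B → B - C]
B-C*B ⇒ C-C*B   [B → C]
C-C*B ⇒ 0-C*B   [C → 0]
0-C*B ⇒ 0-0*B   [C → 0]
0-0*B ⇒ 0-0*C   [B → C]
0-0*C ⇒ 0-0*0   [C → 0]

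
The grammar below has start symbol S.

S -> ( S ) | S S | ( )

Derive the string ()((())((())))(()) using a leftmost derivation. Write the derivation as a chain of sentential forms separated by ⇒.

S⇒SS⇒()S⇒()SS⇒()(S)S⇒()(SS)S⇒()((S)S)S⇒()((())S)S⇒()((())(S))S⇒()((())((S)))S⇒()((())((())))S⇒()((())((())))(S)⇒()((())((())))(())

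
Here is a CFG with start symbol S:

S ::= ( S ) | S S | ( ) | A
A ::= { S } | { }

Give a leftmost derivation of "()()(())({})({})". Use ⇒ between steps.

S⇒SS⇒SSS⇒()SS⇒()SSS⇒()()SS⇒()()SSS⇒()()(S)SS⇒()()(())SS⇒()()(())(S)S⇒()()(())(A)S⇒()()(())({})S⇒()()(())({})(S)⇒()()(())({})(A)⇒()()(())({})({})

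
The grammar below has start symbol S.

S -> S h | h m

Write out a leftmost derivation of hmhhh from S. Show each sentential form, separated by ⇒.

S ⇒ Sh ⇒ Shh ⇒ Shhh ⇒ hmhhh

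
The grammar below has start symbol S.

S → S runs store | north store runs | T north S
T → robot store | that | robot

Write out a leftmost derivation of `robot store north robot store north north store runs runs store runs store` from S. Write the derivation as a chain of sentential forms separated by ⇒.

S ⇒ S runs store ⇒ S runs store runs store ⇒ T north S runs store runs store ⇒ robot store north S runs store runs store ⇒ robot store north T north S runs store runs store ⇒ robot store north robot store north S runs store runs store ⇒ robot store north robot store north north store runs runs store runs store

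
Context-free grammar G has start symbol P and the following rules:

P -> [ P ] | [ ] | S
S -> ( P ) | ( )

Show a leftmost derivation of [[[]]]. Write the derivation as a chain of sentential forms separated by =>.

P => [P] => [[P]] => [[[]]]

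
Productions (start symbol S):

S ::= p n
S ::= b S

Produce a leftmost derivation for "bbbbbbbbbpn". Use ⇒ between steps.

S ⇒ bS ⇒ bbS ⇒ bbbS ⇒ bbbbS ⇒ bbbbbS ⇒ bbbbbbS ⇒ bbbbbbbS ⇒ bbbbbbbbS ⇒ bbbbbbbbbS ⇒ bbbbbbbbbpn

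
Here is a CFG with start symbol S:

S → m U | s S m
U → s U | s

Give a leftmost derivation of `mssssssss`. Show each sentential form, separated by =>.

S => mU => msU => mssU => msssU => mssssU => msssssU => mssssssU => msssssssU => mssssssss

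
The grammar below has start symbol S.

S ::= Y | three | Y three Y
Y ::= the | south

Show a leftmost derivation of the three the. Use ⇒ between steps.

S ⇒ Y three Y ⇒ the three Y ⇒ the three the

S ⇒ Y three Y   [S ::= Y three Y]
Y three Y ⇒ the three Y   [Y ::= the]
the three Y ⇒ the three the   [Y ::= the]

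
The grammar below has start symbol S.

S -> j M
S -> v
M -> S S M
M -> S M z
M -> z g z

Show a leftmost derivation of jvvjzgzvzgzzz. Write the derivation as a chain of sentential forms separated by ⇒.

S ⇒ jM   [S -> j M]
jM ⇒ jSMz   [M -> S M z]
jSMz ⇒ jvMz   [S -> v]
jvMz ⇒ jvSMzz   [M -> S M z]
jvSMzz ⇒ jvvMzz   [S -> v]
jvvMzz ⇒ jvvSSMzz   [M -> S S M]
jvvSSMzz ⇒ jvvjMSMzz   [S -> j M]
jvvjMSMzz ⇒ jvvjzgzSMzz   [M -> z g z]
jvvjzgzSMzz ⇒ jvvjzgzvMzz   [S -> v]
jvvjzgzvMzz ⇒ jvvjzgzvzgzzz   [M -> z g z]

S ⇒ jM ⇒ jSMz ⇒ jvMz ⇒ jvSMzz ⇒ jvvMzz ⇒ jvvSSMzz ⇒ jvvjMSMzz ⇒ jvvjzgzSMzz ⇒ jvvjzgzvMzz ⇒ jvvjzgzvzgzzz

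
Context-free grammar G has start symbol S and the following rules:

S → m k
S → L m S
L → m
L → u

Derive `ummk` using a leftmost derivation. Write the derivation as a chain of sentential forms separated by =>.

S => LmS   [S → L m S]
LmS => umS   [L → u]
umS => ummk   [S → m k]

S => LmS => umS => ummk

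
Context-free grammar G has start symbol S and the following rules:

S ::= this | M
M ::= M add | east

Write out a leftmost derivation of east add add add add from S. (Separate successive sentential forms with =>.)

S => M => M add => M add add => M add add add => M add add add add => east add add add add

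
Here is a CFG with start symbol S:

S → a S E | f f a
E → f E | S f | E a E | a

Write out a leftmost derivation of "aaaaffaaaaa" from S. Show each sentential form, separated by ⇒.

S ⇒ aSE ⇒ aaSEE ⇒ aaaSEEE ⇒ aaaaSEEEE ⇒ aaaaffaEEEE ⇒ aaaaffaaEEE ⇒ aaaaffaaaEE ⇒ aaaaffaaaaE ⇒ aaaaffaaaaa

S ⇒ aSE   [S → a S E]
aSE ⇒ aaSEE   [S → a S E]
aaSEE ⇒ aaaSEEE   [S → a S E]
aaaSEEE ⇒ aaaaSEEEE   [S → a S E]
aaaaSEEEE ⇒ aaaaffaEEEE   [S → f f a]
aaaaffaEEEE ⇒ aaaaffaaEEE   [E → a]
aaaaffaaEEE ⇒ aaaaffaaaEE   [E → a]
aaaaffaaaEE ⇒ aaaaffaaaaE   [E → a]
aaaaffaaaaE ⇒ aaaaffaaaaa   [E → a]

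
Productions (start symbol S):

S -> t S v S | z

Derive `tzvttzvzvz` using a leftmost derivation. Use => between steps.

S => tSvS   [S -> t S v S]
tSvS => tzvS   [S -> z]
tzvS => tzvtSvS   [S -> t S v S]
tzvtSvS => tzvttSvSvS   [S -> t S v S]
tzvttSvSvS => tzvttzvSvS   [S -> z]
tzvttzvSvS => tzvttzvzvS   [S -> z]
tzvttzvzvS => tzvttzvzvz   [S -> z]

S => tSvS => tzvS => tzvtSvS => tzvttSvSvS => tzvttzvSvS => tzvttzvzvS => tzvttzvzvz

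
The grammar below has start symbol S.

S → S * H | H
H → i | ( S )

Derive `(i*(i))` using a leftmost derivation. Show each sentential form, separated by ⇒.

S ⇒ H ⇒ (S) ⇒ (S*H) ⇒ (H*H) ⇒ (i*H) ⇒ (i*(S)) ⇒ (i*(H)) ⇒ (i*(i))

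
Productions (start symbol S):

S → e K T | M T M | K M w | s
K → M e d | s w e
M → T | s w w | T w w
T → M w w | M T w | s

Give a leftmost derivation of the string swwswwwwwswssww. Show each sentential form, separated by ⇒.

S ⇒ MTM ⇒ TTM ⇒ MTwTM ⇒ TTwTM ⇒ MwwTwTM ⇒ TwwwwTwTM ⇒ MTwwwwwTwTM ⇒ swwTwwwwwTwTM ⇒ swwswwwwwTwTM ⇒ swwswwwwwswTM ⇒ swwswwwwwswsM ⇒ swwswwwwwswssww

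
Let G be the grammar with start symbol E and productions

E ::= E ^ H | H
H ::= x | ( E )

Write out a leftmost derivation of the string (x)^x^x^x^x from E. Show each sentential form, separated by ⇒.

E ⇒ E^H ⇒ E^H^H ⇒ E^H^H^H ⇒ E^H^H^H^H ⇒ H^H^H^H^H ⇒ (E)^H^H^H^H ⇒ (H)^H^H^H^H ⇒ (x)^H^H^H^H ⇒ (x)^x^H^H^H ⇒ (x)^x^x^H^H ⇒ (x)^x^x^x^H ⇒ (x)^x^x^x^x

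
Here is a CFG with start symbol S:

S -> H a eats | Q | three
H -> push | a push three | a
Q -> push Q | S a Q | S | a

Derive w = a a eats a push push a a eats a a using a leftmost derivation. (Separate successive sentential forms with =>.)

S => Q   [S -> Q]
Q => S a Q   [Q -> S a Q]
S a Q => H a eats a Q   [S -> H a eats]
H a eats a Q => a a eats a Q   [H -> a]
a a eats a Q => a a eats a S a Q   [Q -> S a Q]
a a eats a S a Q => a a eats a Q a Q   [S -> Q]
a a eats a Q a Q => a a eats a push Q a Q   [Q -> push Q]
a a eats a push Q a Q => a a eats a push push Q a Q   [Q -> push Q]
a a eats a push push Q a Q => a a eats a push push S a Q   [Q -> S]
a a eats a push push S a Q => a a eats a push push H a eats a Q   [S -> H a eats]
a a eats a push push H a eats a Q => a a eats a push push a a eats a Q   [H -> a]
a a eats a push push a a eats a Q => a a eats a push push a a eats a a   [Q -> a]

S => Q => S a Q => H a eats a Q => a a eats a Q => a a eats a S a Q => a a eats a Q a Q => a a eats a push Q a Q => a a eats a push push Q a Q => a a eats a push push S a Q => a a eats a push push H a eats a Q => a a eats a push push a a eats a Q => a a eats a push push a a eats a a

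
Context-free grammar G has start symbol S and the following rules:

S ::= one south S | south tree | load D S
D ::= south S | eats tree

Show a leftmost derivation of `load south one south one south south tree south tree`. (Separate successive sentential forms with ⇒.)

S ⇒ load D S   [S ::= load D S]
load D S ⇒ load south S S   [D ::= south S]
load south S S ⇒ load south one south S S   [S ::= one south S]
load south one south S S ⇒ load south one south one south S S   [S ::= one south S]
load south one south one south S S ⇒ load south one south one south south tree S   [S ::= south tree]
load south one south one south south tree S ⇒ load south one south one south south tree south tree   [S ::= south tree]

S ⇒ load D S ⇒ load south S S ⇒ load south one south S S ⇒ load south one south one south S S ⇒ load south one south one south south tree S ⇒ load south one south one south south tree south tree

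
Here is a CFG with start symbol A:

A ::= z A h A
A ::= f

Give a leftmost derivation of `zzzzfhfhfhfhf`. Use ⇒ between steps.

A ⇒ zAhA   [A ::= z A h A]
zAhA ⇒ zzAhAhA   [A ::= z A h A]
zzAhAhA ⇒ zzzAhAhAhA   [A ::= z A h A]
zzzAhAhAhA ⇒ zzzzAhAhAhAhA   [A ::= z A h A]
zzzzAhAhAhAhA ⇒ zzzzfhAhAhAhA   [A ::= f]
zzzzfhAhAhAhA ⇒ zzzzfhfhAhAhA   [A ::= f]
zzzzfhfhAhAhA ⇒ zzzzfhfhfhAhA   [A ::= f]
zzzzfhfhfhAhA ⇒ zzzzfhfhfhfhA   [A ::= f]
zzzzfhfhfhfhA ⇒ zzzzfhfhfhfhf   [A ::= f]

A ⇒ zAhA ⇒ zzAhAhA ⇒ zzzAhAhAhA ⇒ zzzzAhAhAhAhA ⇒ zzzzfhAhAhAhA ⇒ zzzzfhfhAhAhA ⇒ zzzzfhfhfhAhA ⇒ zzzzfhfhfhfhA ⇒ zzzzfhfhfhfhf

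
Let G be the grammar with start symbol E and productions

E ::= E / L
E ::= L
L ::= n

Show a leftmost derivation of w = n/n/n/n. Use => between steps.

E => E/L => E/L/L => E/L/L/L => L/L/L/L => n/L/L/L => n/n/L/L => n/n/n/L => n/n/n/n

E => E/L   [E ::= E / L]
E/L => E/L/L   [E ::= E / L]
E/L/L => E/L/L/L   [E ::= E / L]
E/L/L/L => L/L/L/L   [E ::= L]
L/L/L/L => n/L/L/L   [L ::= n]
n/L/L/L => n/n/L/L   [L ::= n]
n/n/L/L => n/n/n/L   [L ::= n]
n/n/n/L => n/n/n/n   [L ::= n]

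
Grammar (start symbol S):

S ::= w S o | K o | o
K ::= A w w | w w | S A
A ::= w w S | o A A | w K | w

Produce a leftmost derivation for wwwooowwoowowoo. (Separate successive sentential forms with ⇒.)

S ⇒ wSo   [S ::= w S o]
wSo ⇒ wKoo   [S ::= K o]
wKoo ⇒ wSAoo   [K ::= S A]
wSAoo ⇒ wKoAoo   [S ::= K o]
wKoAoo ⇒ wSAoAoo   [K ::= S A]
wSAoAoo ⇒ wwSoAoAoo   [S ::= w S o]
wwSoAoAoo ⇒ wwwSooAoAoo   [S ::= w S o]
wwwSooAoAoo ⇒ wwwoooAoAoo   [S ::= o]
wwwoooAoAoo ⇒ wwwooowKoAoo   [A ::= w K]
wwwooowKoAoo ⇒ wwwooowSAoAoo   [K ::= S A]
wwwooowSAoAoo ⇒ wwwooowwSoAoAoo   [S ::= w S o]
wwwooowwSoAoAoo ⇒ wwwooowwooAoAoo   [S ::= o]
wwwooowwooAoAoo ⇒ wwwooowwoowoAoo   [A ::= w]
wwwooowwoowoAoo ⇒ wwwooowwoowowoo   [A ::= w]

S ⇒ wSo ⇒ wKoo ⇒ wSAoo ⇒ wKoAoo ⇒ wSAoAoo ⇒ wwSoAoAoo ⇒ wwwSooAoAoo ⇒ wwwoooAoAoo ⇒ wwwooowKoAoo ⇒ wwwooowSAoAoo ⇒ wwwooowwSoAoAoo ⇒ wwwooowwooAoAoo ⇒ wwwooowwoowoAoo ⇒ wwwooowwoowowoo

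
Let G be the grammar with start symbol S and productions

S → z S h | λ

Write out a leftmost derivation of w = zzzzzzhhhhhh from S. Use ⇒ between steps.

S ⇒ zSh   [S → z S h]
zSh ⇒ zzShh   [S → z S h]
zzShh ⇒ zzzShhh   [S → z S h]
zzzShhh ⇒ zzzzShhhh   [S → z S h]
zzzzShhhh ⇒ zzzzzShhhhh   [S → z S h]
zzzzzShhhhh ⇒ zzzzzzShhhhhh   [S → z S h]
zzzzzzShhhhhh ⇒ zzzzzzhhhhhh   [S → λ]

S ⇒ zSh ⇒ zzShh ⇒ zzzShhh ⇒ zzzzShhhh ⇒ zzzzzShhhhh ⇒ zzzzzzShhhhhh ⇒ zzzzzzhhhhhh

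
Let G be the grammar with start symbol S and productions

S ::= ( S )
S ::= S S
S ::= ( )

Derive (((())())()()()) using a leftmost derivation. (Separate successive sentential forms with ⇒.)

S⇒(S)⇒(SS)⇒(SSS)⇒(SSSS)⇒((S)SSS)⇒((SS)SSS)⇒(((S)S)SSS)⇒(((())S)SSS)⇒(((())())SSS)⇒(((())())()SS)⇒(((())())()()S)⇒(((())())()()())

S ⇒ (S)   [S ::= ( S )]
(S) ⇒ (SS)   [S ::= S S]
(SS) ⇒ (SSS)   [S ::= S S]
(SSS) ⇒ (SSSS)   [S ::= S S]
(SSSS) ⇒ ((S)SSS)   [S ::= ( S )]
((S)SSS) ⇒ ((SS)SSS)   [S ::= S S]
((SS)SSS) ⇒ (((S)S)SSS)   [S ::= ( S )]
(((S)S)SSS) ⇒ (((())S)SSS)   [S ::= ( )]
(((())S)SSS) ⇒ (((())())SSS)   [S ::= ( )]
(((())())SSS) ⇒ (((())())()SS)   [S ::= ( )]
(((())())()SS) ⇒ (((())())()()S)   [S ::= ( )]
(((())())()()S) ⇒ (((())())()()())   [S ::= ( )]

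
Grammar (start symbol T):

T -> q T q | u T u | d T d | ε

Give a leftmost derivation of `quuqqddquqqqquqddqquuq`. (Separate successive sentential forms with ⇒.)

T ⇒ qTq ⇒ quTuq ⇒ quuTuuq ⇒ quuqTquuq ⇒ quuqqTqquuq ⇒ quuqqdTdqquuq ⇒ quuqqddTddqquuq ⇒ quuqqddqTqddqquuq ⇒ quuqqddquTuqddqquuq ⇒ quuqqddquqTquqddqquuq ⇒ quuqqddquqqTqquqddqquuq ⇒ quuqqddquqqqquqddqquuq

T ⇒ qTq   [T -> q T q]
qTq ⇒ quTuq   [T -> u T u]
quTuq ⇒ quuTuuq   [T -> u T u]
quuTuuq ⇒ quuqTquuq   [T -> q T q]
quuqTquuq ⇒ quuqqTqquuq   [T -> q T q]
quuqqTqquuq ⇒ quuqqdTdqquuq   [T -> d T d]
quuqqdTdqquuq ⇒ quuqqddTddqquuq   [T -> d T d]
quuqqddTddqquuq ⇒ quuqqddqTqddqquuq   [T -> q T q]
quuqqddqTqddqquuq ⇒ quuqqddquTuqddqquuq   [T -> u T u]
quuqqddquTuqddqquuq ⇒ quuqqddquqTquqddqquuq   [T -> q T q]
quuqqddquqTquqddqquuq ⇒ quuqqddquqqTqquqddqquuq   [T -> q T q]
quuqqddquqqTqquqddqquuq ⇒ quuqqddquqqqquqddqquuq   [T -> ε]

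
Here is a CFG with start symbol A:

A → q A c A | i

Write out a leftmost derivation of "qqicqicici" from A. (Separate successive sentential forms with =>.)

A => qAcA   [A → q A c A]
qAcA => qqAcAcA   [A → q A c A]
qqAcAcA => qqicAcA   [A → i]
qqicAcA => qqicqAcAcA   [A → q A c A]
qqicqAcAcA => qqicqicAcA   [A → i]
qqicqicAcA => qqicqicicA   [A → i]
qqicqicicA => qqicqicici   [A → i]

A=>qAcA=>qqAcAcA=>qqicAcA=>qqicqAcAcA=>qqicqicAcA=>qqicqicicA=>qqicqicici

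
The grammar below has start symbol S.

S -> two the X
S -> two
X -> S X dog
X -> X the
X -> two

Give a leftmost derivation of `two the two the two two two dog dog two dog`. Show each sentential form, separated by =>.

S => two the X   [S -> two the X]
two the X => two the S X dog   [X -> S X dog]
two the S X dog => two the two the X X dog   [S -> two the X]
two the two the X X dog => two the two the S X dog X dog   [X -> S X dog]
two the two the S X dog X dog => two the two the two X dog X dog   [S -> two]
two the two the two X dog X dog => two the two the two S X dog dog X dog   [X -> S X dog]
two the two the two S X dog dog X dog => two the two the two two X dog dog X dog   [S -> two]
two the two the two two X dog dog X dog => two the two the two two two dog dog X dog   [X -> two]
two the two the two two two dog dog X dog => two the two the two two two dog dog two dog   [X -> two]

S => two the X => two the S X dog => two the two the X X dog => two the two the S X dog X dog => two the two the two X dog X dog => two the two the two S X dog dog X dog => two the two the two two X dog dog X dog => two the two the two two two dog dog X dog => two the two the two two two dog dog two dog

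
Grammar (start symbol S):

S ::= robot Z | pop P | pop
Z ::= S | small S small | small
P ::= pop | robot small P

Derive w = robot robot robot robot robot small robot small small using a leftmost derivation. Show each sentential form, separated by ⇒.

S ⇒ robot Z   [S ::= robot Z]
robot Z ⇒ robot S   [Z ::= S]
robot S ⇒ robot robot Z   [S ::= robot Z]
robot robot Z ⇒ robot robot S   [Z ::= S]
robot robot S ⇒ robot robot robot Z   [S ::= robot Z]
robot robot robot Z ⇒ robot robot robot S   [Z ::= S]
robot robot robot S ⇒ robot robot robot robot Z   [S ::= robot Z]
robot robot robot robot Z ⇒ robot robot robot robot S   [Z ::= S]
robot robot robot robot S ⇒ robot robot robot robot robot Z   [S ::= robot Z]
robot robot robot robot robot Z ⇒ robot robot robot robot robot small S small   [Z ::= small S small]
robot robot robot robot robot small S small ⇒ robot robot robot robot robot small robot Z small   [S ::= robot Z]
robot robot robot robot robot small robot Z small ⇒ robot robot robot robot robot small robot small small   [Z ::= small]

S ⇒ robot Z ⇒ robot S ⇒ robot robot Z ⇒ robot robot S ⇒ robot robot robot Z ⇒ robot robot robot S ⇒ robot robot robot robot Z ⇒ robot robot robot robot S ⇒ robot robot robot robot robot Z ⇒ robot robot robot robot robot small S small ⇒ robot robot robot robot robot small robot Z small ⇒ robot robot robot robot robot small robot small small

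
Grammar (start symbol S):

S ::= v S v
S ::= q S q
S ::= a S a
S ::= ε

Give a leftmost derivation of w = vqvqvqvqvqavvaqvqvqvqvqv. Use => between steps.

S => vSv => vqSqv => vqvSvqv => vqvqSqvqv => vqvqvSvqvqv => vqvqvqSqvqvqv => vqvqvqvSvqvqvqv => vqvqvqvqSqvqvqvqv => vqvqvqvqvSvqvqvqvqv => vqvqvqvqvqSqvqvqvqvqv => vqvqvqvqvqaSaqvqvqvqvqv => vqvqvqvqvqavSvaqvqvqvqvqv => vqvqvqvqvqavvaqvqvqvqvqv

S => vSv   [S ::= v S v]
vSv => vqSqv   [S ::= q S q]
vqSqv => vqvSvqv   [S ::= v S v]
vqvSvqv => vqvqSqvqv   [S ::= q S q]
vqvqSqvqv => vqvqvSvqvqv   [S ::= v S v]
vqvqvSvqvqv => vqvqvqSqvqvqv   [S ::= q S q]
vqvqvqSqvqvqv => vqvqvqvSvqvqvqv   [S ::= v S v]
vqvqvqvSvqvqvqv => vqvqvqvqSqvqvqvqv   [S ::= q S q]
vqvqvqvqSqvqvqvqv => vqvqvqvqvSvqvqvqvqv   [S ::= v S v]
vqvqvqvqvSvqvqvqvqv => vqvqvqvqvqSqvqvqvqvqv   [S ::= q S q]
vqvqvqvqvqSqvqvqvqvqv => vqvqvqvqvqaSaqvqvqvqvqv   [S ::= a S a]
vqvqvqvqvqaSaqvqvqvqvqv => vqvqvqvqvqavSvaqvqvqvqvqv   [S ::= v S v]
vqvqvqvqvqavSvaqvqvqvqvqv => vqvqvqvqvqavvaqvqvqvqvqv   [S ::= ε]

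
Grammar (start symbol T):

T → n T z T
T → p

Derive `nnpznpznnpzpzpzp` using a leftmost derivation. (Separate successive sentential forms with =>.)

T => nTzT => nnTzTzT => nnpzTzT => nnpznTzTzT => nnpznpzTzT => nnpznpznTzTzT => nnpznpznnTzTzTzT => nnpznpznnpzTzTzT => nnpznpznnpzpzTzT => nnpznpznnpzpzpzT => nnpznpznnpzpzpzp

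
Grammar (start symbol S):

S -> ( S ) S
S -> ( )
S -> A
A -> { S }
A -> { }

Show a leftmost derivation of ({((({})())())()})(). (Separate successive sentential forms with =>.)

S => (S)S => (A)S => ({S})S => ({(S)S})S => ({((S)S)S})S => ({(((S)S)S)S})S => ({(((A)S)S)S})S => ({((({})S)S)S})S => ({((({})())S)S})S => ({((({})())())S})S => ({((({})())())()})S => ({((({})())())()})()

S => (S)S   [S -> ( S ) S]
(S)S => (A)S   [S -> A]
(A)S => ({S})S   [A -> { S }]
({S})S => ({(S)S})S   [S -> ( S ) S]
({(S)S})S => ({((S)S)S})S   [S -> ( S ) S]
({((S)S)S})S => ({(((S)S)S)S})S   [S -> ( S ) S]
({(((S)S)S)S})S => ({(((A)S)S)S})S   [S -> A]
({(((A)S)S)S})S => ({((({})S)S)S})S   [A -> { }]
({((({})S)S)S})S => ({((({})())S)S})S   [S -> ( )]
({((({})())S)S})S => ({((({})())())S})S   [S -> ( )]
({((({})())())S})S => ({((({})())())()})S   [S -> ( )]
({((({})())())()})S => ({((({})())())()})()   [S -> ( )]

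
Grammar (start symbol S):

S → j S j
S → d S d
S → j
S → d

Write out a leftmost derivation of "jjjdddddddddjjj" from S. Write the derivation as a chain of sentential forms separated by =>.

S => jSj => jjSjj => jjjSjjj => jjjdSdjjj => jjjddSddjjj => jjjdddSdddjjj => jjjddddSddddjjj => jjjdddddddddjjj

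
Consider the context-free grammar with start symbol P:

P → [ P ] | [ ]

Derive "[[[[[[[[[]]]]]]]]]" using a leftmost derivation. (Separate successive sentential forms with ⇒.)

P⇒[P]⇒[[P]]⇒[[[P]]]⇒[[[[P]]]]⇒[[[[[P]]]]]⇒[[[[[[P]]]]]]⇒[[[[[[[P]]]]]]]⇒[[[[[[[[P]]]]]]]]⇒[[[[[[[[[]]]]]]]]]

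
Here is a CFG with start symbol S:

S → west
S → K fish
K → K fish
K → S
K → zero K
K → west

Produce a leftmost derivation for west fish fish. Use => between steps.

S => K fish => S fish => K fish fish => S fish fish => west fish fish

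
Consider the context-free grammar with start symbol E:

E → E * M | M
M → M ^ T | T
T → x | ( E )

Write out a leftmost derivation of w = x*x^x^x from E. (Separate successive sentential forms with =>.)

E=>E*M=>M*M=>T*M=>x*M=>x*M^T=>x*M^T^T=>x*T^T^T=>x*x^T^T=>x*x^x^T=>x*x^x^x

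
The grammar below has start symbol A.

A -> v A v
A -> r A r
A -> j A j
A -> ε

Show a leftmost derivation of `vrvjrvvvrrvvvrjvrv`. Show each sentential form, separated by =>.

A => vAv => vrArv => vrvAvrv => vrvjAjvrv => vrvjrArjvrv => vrvjrvAvrjvrv => vrvjrvvAvvrjvrv => vrvjrvvvAvvvrjvrv => vrvjrvvvrArvvvrjvrv => vrvjrvvvrrvvvrjvrv

A => vAv   [A -> v A v]
vAv => vrArv   [A -> r A r]
vrArv => vrvAvrv   [A -> v A v]
vrvAvrv => vrvjAjvrv   [A -> j A j]
vrvjAjvrv => vrvjrArjvrv   [A -> r A r]
vrvjrArjvrv => vrvjrvAvrjvrv   [A -> v A v]
vrvjrvAvrjvrv => vrvjrvvAvvrjvrv   [A -> v A v]
vrvjrvvAvvrjvrv => vrvjrvvvAvvvrjvrv   [A -> v A v]
vrvjrvvvAvvvrjvrv => vrvjrvvvrArvvvrjvrv   [A -> r A r]
vrvjrvvvrArvvvrjvrv => vrvjrvvvrrvvvrjvrv   [A -> ε]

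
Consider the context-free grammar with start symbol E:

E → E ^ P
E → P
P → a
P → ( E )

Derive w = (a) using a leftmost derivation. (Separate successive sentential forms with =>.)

E=>P=>(E)=>(P)=>(a)

E => P   [E → P]
P => (E)   [P → ( E )]
(E) => (P)   [E → P]
(P) => (a)   [P → a]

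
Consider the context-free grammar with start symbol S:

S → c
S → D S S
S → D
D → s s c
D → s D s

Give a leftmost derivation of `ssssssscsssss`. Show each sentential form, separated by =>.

S=>D=>sDs=>ssDss=>sssDsss=>ssssDssss=>sssssDsssss=>ssssssscsssss

S => D   [S → D]
D => sDs   [D → s D s]
sDs => ssDss   [D → s D s]
ssDss => sssDsss   [D → s D s]
sssDsss => ssssDssss   [D → s D s]
ssssDssss => sssssDsssss   [D → s D s]
sssssDsssss => ssssssscsssss   [D → s s c]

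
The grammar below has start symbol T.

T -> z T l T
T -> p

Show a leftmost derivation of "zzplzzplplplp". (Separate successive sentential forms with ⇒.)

T⇒zTlT⇒zzTlTlT⇒zzplTlT⇒zzplzTlTlT⇒zzplzzTlTlTlT⇒zzplzzplTlTlT⇒zzplzzplplTlT⇒zzplzzplplplT⇒zzplzzplplplp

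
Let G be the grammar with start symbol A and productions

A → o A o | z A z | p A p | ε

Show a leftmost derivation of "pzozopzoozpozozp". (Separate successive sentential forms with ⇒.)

A⇒pAp⇒pzAzp⇒pzoAozp⇒pzozAzozp⇒pzozoAozozp⇒pzozopApozozp⇒pzozopzAzpozozp⇒pzozopzoAozpozozp⇒pzozopzoozpozozp

A ⇒ pAp   [A → p A p]
pAp ⇒ pzAzp   [A → z A z]
pzAzp ⇒ pzoAozp   [A → o A o]
pzoAozp ⇒ pzozAzozp   [A → z A z]
pzozAzozp ⇒ pzozoAozozp   [A → o A o]
pzozoAozozp ⇒ pzozopApozozp   [A → p A p]
pzozopApozozp ⇒ pzozopzAzpozozp   [A → z A z]
pzozopzAzpozozp ⇒ pzozopzoAozpozozp   [A → o A o]
pzozopzoAozpozozp ⇒ pzozopzoozpozozp   [A → ε]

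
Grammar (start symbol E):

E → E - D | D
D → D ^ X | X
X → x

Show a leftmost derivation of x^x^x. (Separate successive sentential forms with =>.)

E => D => D^X => D^X^X => X^X^X => x^X^X => x^x^X => x^x^x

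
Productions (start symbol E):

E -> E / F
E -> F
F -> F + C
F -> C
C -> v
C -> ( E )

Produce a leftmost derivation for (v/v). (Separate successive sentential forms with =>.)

E=>F=>C=>(E)=>(E/F)=>(F/F)=>(C/F)=>(v/F)=>(v/C)=>(v/v)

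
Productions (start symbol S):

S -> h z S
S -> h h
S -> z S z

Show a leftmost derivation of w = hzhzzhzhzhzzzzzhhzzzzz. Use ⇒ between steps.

S ⇒ hzS ⇒ hzhzS ⇒ hzhzzSz ⇒ hzhzzhzSz ⇒ hzhzzhzhzSz ⇒ hzhzzhzhzhzSz ⇒ hzhzzhzhzhzzSzz ⇒ hzhzzhzhzhzzzSzzz ⇒ hzhzzhzhzhzzzzSzzzz ⇒ hzhzzhzhzhzzzzzSzzzzz ⇒ hzhzzhzhzhzzzzzhhzzzzz

S ⇒ hzS   [S -> h z S]
hzS ⇒ hzhzS   [S -> h z S]
hzhzS ⇒ hzhzzSz   [S -> z S z]
hzhzzSz ⇒ hzhzzhzSz   [S -> h z S]
hzhzzhzSz ⇒ hzhzzhzhzSz   [S -> h z S]
hzhzzhzhzSz ⇒ hzhzzhzhzhzSz   [S -> h z S]
hzhzzhzhzhzSz ⇒ hzhzzhzhzhzzSzz   [S -> z S z]
hzhzzhzhzhzzSzz ⇒ hzhzzhzhzhzzzSzzz   [S -> z S z]
hzhzzhzhzhzzzSzzz ⇒ hzhzzhzhzhzzzzSzzzz   [S -> z S z]
hzhzzhzhzhzzzzSzzzz ⇒ hzhzzhzhzhzzzzzSzzzzz   [S -> z S z]
hzhzzhzhzhzzzzzSzzzzz ⇒ hzhzzhzhzhzzzzzhhzzzzz   [S -> h h]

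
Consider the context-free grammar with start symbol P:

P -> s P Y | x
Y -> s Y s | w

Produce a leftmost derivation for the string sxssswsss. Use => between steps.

P => sPY => sxY => sxsYs => sxssYss => sxsssYsss => sxssswsss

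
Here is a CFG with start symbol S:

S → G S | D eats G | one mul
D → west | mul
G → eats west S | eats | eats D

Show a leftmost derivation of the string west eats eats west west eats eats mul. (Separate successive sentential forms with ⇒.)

S ⇒ D eats G ⇒ west eats G ⇒ west eats eats west S ⇒ west eats eats west D eats G ⇒ west eats eats west west eats G ⇒ west eats eats west west eats eats D ⇒ west eats eats west west eats eats mul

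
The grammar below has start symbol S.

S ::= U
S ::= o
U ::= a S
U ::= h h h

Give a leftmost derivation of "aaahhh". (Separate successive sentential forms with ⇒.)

S ⇒ U ⇒ aS ⇒ aU ⇒ aaS ⇒ aaU ⇒ aaaS ⇒ aaaU ⇒ aaahhh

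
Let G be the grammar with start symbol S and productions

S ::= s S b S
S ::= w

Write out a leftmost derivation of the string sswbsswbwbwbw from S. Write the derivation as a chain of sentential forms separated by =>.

S => sSbS => ssSbSbS => sswbSbS => sswbsSbSbS => sswbssSbSbSbS => sswbsswbSbSbS => sswbsswbwbSbS => sswbsswbwbwbS => sswbsswbwbwbw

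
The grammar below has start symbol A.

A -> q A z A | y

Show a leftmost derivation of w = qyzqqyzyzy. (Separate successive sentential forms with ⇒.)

A ⇒ qAzA ⇒ qyzA ⇒ qyzqAzA ⇒ qyzqqAzAzA ⇒ qyzqqyzAzA ⇒ qyzqqyzyzA ⇒ qyzqqyzyzy

A ⇒ qAzA   [A -> q A z A]
qAzA ⇒ qyzA   [A -> y]
qyzA ⇒ qyzqAzA   [A -> q A z A]
qyzqAzA ⇒ qyzqqAzAzA   [A -> q A z A]
qyzqqAzAzA ⇒ qyzqqyzAzA   [A -> y]
qyzqqyzAzA ⇒ qyzqqyzyzA   [A -> y]
qyzqqyzyzA ⇒ qyzqqyzyzy   [A -> y]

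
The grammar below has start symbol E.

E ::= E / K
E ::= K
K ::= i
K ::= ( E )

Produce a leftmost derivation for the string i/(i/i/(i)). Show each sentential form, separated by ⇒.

E ⇒ E/K ⇒ K/K ⇒ i/K ⇒ i/(E) ⇒ i/(E/K) ⇒ i/(E/K/K) ⇒ i/(K/K/K) ⇒ i/(i/K/K) ⇒ i/(i/i/K) ⇒ i/(i/i/(E)) ⇒ i/(i/i/(K)) ⇒ i/(i/i/(i))

E ⇒ E/K   [E ::= E / K]
E/K ⇒ K/K   [E ::= K]
K/K ⇒ i/K   [K ::= i]
i/K ⇒ i/(E)   [K ::= ( E )]
i/(E) ⇒ i/(E/K)   [E ::= E / K]
i/(E/K) ⇒ i/(E/K/K)   [E ::= E / K]
i/(E/K/K) ⇒ i/(K/K/K)   [E ::= K]
i/(K/K/K) ⇒ i/(i/K/K)   [K ::= i]
i/(i/K/K) ⇒ i/(i/i/K)   [K ::= i]
i/(i/i/K) ⇒ i/(i/i/(E))   [K ::= ( E )]
i/(i/i/(E)) ⇒ i/(i/i/(K))   [E ::= K]
i/(i/i/(K)) ⇒ i/(i/i/(i))   [K ::= i]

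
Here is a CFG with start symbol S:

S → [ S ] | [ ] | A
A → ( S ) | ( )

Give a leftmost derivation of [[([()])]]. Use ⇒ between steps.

S ⇒ [S]   [S → [ S ]]
[S] ⇒ [[S]]   [S → [ S ]]
[[S]] ⇒ [[A]]   [S → A]
[[A]] ⇒ [[(S)]]   [A → ( S )]
[[(S)]] ⇒ [[([S])]]   [S → [ S ]]
[[([S])]] ⇒ [[([A])]]   [S → A]
[[([A])]] ⇒ [[([()])]]   [A → ( )]

S⇒[S]⇒[[S]]⇒[[A]]⇒[[(S)]]⇒[[([S])]]⇒[[([A])]]⇒[[([()])]]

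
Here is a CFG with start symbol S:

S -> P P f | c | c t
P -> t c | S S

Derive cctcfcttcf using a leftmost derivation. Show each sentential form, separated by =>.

S => PPf   [S -> P P f]
PPf => SSPf   [P -> S S]
SSPf => PPfSPf   [S -> P P f]
PPfSPf => SSPfSPf   [P -> S S]
SSPfSPf => cSPfSPf   [S -> c]
cSPfSPf => ccPfSPf   [S -> c]
ccPfSPf => cctcfSPf   [P -> t c]
cctcfSPf => cctcfctPf   [S -> c t]
cctcfctPf => cctcfcttcf   [P -> t c]

S => PPf => SSPf => PPfSPf => SSPfSPf => cSPfSPf => ccPfSPf => cctcfSPf => cctcfctPf => cctcfcttcf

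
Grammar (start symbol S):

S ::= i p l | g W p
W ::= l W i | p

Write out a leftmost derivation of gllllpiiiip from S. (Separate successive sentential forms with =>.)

S => gWp   [S ::= g W p]
gWp => glWip   [W ::= l W i]
glWip => gllWiip   [W ::= l W i]
gllWiip => glllWiiip   [W ::= l W i]
glllWiiip => gllllWiiiip   [W ::= l W i]
gllllWiiiip => gllllpiiiip   [W ::= p]

S=>gWp=>glWip=>gllWiip=>glllWiiip=>gllllWiiiip=>gllllpiiiip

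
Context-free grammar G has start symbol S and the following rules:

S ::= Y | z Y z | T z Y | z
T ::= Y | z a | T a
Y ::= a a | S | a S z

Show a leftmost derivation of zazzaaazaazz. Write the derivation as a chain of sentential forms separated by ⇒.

S ⇒ TzY   [S ::= T z Y]
TzY ⇒ zazY   [T ::= z a]
zazY ⇒ zazS   [Y ::= S]
zazS ⇒ zazzYz   [S ::= z Y z]
zazzYz ⇒ zazzaSzz   [Y ::= a S z]
zazzaSzz ⇒ zazzaTzYzz   [S ::= T z Y]
zazzaTzYzz ⇒ zazzaYzYzz   [T ::= Y]
zazzaYzYzz ⇒ zazzaaazYzz   [Y ::= a a]
zazzaaazYzz ⇒ zazzaaazaazz   [Y ::= a a]

S ⇒ TzY ⇒ zazY ⇒ zazS ⇒ zazzYz ⇒ zazzaSzz ⇒ zazzaTzYzz ⇒ zazzaYzYzz ⇒ zazzaaazYzz ⇒ zazzaaazaazz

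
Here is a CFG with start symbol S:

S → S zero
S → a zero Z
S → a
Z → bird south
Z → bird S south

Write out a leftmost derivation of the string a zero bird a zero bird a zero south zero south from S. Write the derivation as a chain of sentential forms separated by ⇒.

S ⇒ a zero Z   [S → a zero Z]
a zero Z ⇒ a zero bird S south   [Z → bird S south]
a zero bird S south ⇒ a zero bird S zero south   [S → S zero]
a zero bird S zero south ⇒ a zero bird a zero Z zero south   [S → a zero Z]
a zero bird a zero Z zero south ⇒ a zero bird a zero bird S south zero south   [Z → bird S south]
a zero bird a zero bird S south zero south ⇒ a zero bird a zero bird S zero south zero south   [S → S zero]
a zero bird a zero bird S zero south zero south ⇒ a zero bird a zero bird a zero south zero south   [S → a]

S ⇒ a zero Z ⇒ a zero bird S south ⇒ a zero bird S zero south ⇒ a zero bird a zero Z zero south ⇒ a zero bird a zero bird S south zero south ⇒ a zero bird a zero bird S zero south zero south ⇒ a zero bird a zero bird a zero south zero south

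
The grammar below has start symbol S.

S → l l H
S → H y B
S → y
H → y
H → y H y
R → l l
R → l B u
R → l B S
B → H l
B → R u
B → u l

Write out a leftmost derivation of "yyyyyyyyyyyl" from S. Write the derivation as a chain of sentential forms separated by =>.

S => HyB   [S → H y B]
HyB => yHyyB   [H → y H y]
yHyyB => yyHyyyB   [H → y H y]
yyHyyyB => yyyyyyB   [H → y]
yyyyyyB => yyyyyyHl   [B → H l]
yyyyyyHl => yyyyyyyHyl   [H → y H y]
yyyyyyyHyl => yyyyyyyyHyyl   [H → y H y]
yyyyyyyyHyyl => yyyyyyyyyyyl   [H → y]

S=>HyB=>yHyyB=>yyHyyyB=>yyyyyyB=>yyyyyyHl=>yyyyyyyHyl=>yyyyyyyyHyyl=>yyyyyyyyyyyl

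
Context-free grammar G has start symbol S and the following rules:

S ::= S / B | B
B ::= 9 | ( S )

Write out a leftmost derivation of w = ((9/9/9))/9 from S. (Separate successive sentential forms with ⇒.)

S ⇒ S/B ⇒ B/B ⇒ (S)/B ⇒ (B)/B ⇒ ((S))/B ⇒ ((S/B))/B ⇒ ((S/B/B))/B ⇒ ((B/B/B))/B ⇒ ((9/B/B))/B ⇒ ((9/9/B))/B ⇒ ((9/9/9))/B ⇒ ((9/9/9))/9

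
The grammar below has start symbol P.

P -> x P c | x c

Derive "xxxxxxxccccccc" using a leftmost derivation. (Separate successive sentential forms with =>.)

P => xPc => xxPcc => xxxPccc => xxxxPcccc => xxxxxPccccc => xxxxxxPcccccc => xxxxxxxccccccc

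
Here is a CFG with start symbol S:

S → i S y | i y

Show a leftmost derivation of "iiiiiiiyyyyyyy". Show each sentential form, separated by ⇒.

S ⇒ iSy ⇒ iiSyy ⇒ iiiSyyy ⇒ iiiiSyyyy ⇒ iiiiiSyyyyy ⇒ iiiiiiSyyyyyy ⇒ iiiiiiiyyyyyyy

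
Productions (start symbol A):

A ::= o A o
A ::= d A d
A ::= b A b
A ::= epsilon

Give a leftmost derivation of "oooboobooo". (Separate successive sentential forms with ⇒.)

A ⇒ oAo   [A ::= o A o]
oAo ⇒ ooAoo   [A ::= o A o]
ooAoo ⇒ oooAooo   [A ::= o A o]
oooAooo ⇒ ooobAbooo   [A ::= b A b]
ooobAbooo ⇒ oooboAobooo   [A ::= o A o]
oooboAobooo ⇒ oooboobooo   [A ::= epsilon]

A⇒oAo⇒ooAoo⇒oooAooo⇒ooobAbooo⇒oooboAobooo⇒oooboobooo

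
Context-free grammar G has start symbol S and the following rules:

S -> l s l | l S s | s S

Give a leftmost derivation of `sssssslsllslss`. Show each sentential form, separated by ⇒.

S ⇒ sS ⇒ ssS ⇒ sssS ⇒ ssssS ⇒ sssssS ⇒ ssssssS ⇒ sssssslSs ⇒ sssssslsSs ⇒ sssssslslSss ⇒ sssssslsllslss

S ⇒ sS   [S -> s S]
sS ⇒ ssS   [S -> s S]
ssS ⇒ sssS   [S -> s S]
sssS ⇒ ssssS   [S -> s S]
ssssS ⇒ sssssS   [S -> s S]
sssssS ⇒ ssssssS   [S -> s S]
ssssssS ⇒ sssssslSs   [S -> l S s]
sssssslSs ⇒ sssssslsSs   [S -> s S]
sssssslsSs ⇒ sssssslslSss   [S -> l S s]
sssssslslSss ⇒ sssssslsllslss   [S -> l s l]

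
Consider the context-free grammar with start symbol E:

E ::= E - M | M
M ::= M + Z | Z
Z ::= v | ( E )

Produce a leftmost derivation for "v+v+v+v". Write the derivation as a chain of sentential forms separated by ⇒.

E ⇒ M ⇒ M+Z ⇒ M+Z+Z ⇒ M+Z+Z+Z ⇒ Z+Z+Z+Z ⇒ v+Z+Z+Z ⇒ v+v+Z+Z ⇒ v+v+v+Z ⇒ v+v+v+v

E ⇒ M   [E ::= M]
M ⇒ M+Z   [M ::= M + Z]
M+Z ⇒ M+Z+Z   [M ::= M + Z]
M+Z+Z ⇒ M+Z+Z+Z   [M ::= M + Z]
M+Z+Z+Z ⇒ Z+Z+Z+Z   [M ::= Z]
Z+Z+Z+Z ⇒ v+Z+Z+Z   [Z ::= v]
v+Z+Z+Z ⇒ v+v+Z+Z   [Z ::= v]
v+v+Z+Z ⇒ v+v+v+Z   [Z ::= v]
v+v+v+Z ⇒ v+v+v+v   [Z ::= v]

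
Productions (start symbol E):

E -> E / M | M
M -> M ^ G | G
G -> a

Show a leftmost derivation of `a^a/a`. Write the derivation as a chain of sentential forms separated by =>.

E => E/M   [E -> E / M]
E/M => M/M   [E -> M]
M/M => M^G/M   [M -> M ^ G]
M^G/M => G^G/M   [M -> G]
G^G/M => a^G/M   [G -> a]
a^G/M => a^a/M   [G -> a]
a^a/M => a^a/G   [M -> G]
a^a/G => a^a/a   [G -> a]

E => E/M => M/M => M^G/M => G^G/M => a^G/M => a^a/M => a^a/G => a^a/a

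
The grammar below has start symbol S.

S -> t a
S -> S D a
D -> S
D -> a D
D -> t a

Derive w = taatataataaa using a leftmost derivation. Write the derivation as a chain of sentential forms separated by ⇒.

S ⇒ SDa ⇒ taDa ⇒ taaDa ⇒ taaSa ⇒ taaSDaa ⇒ taaSDaDaa ⇒ taataDaDaa ⇒ taatataaDaa ⇒ taatataataaa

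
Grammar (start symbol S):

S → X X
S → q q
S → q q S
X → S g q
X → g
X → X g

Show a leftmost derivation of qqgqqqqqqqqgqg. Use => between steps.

S=>qqS=>qqXX=>qqgX=>qqgXg=>qqgSgqg=>qqgqqSgqg=>qqgqqqqSgqg=>qqgqqqqqqSgqg=>qqgqqqqqqqqgqg

S => qqS   [S → q q S]
qqS => qqXX   [S → X X]
qqXX => qqgX   [X → g]
qqgX => qqgXg   [X → X g]
qqgXg => qqgSgqg   [X → S g q]
qqgSgqg => qqgqqSgqg   [S → q q S]
qqgqqSgqg => qqgqqqqSgqg   [S → q q S]
qqgqqqqSgqg => qqgqqqqqqSgqg   [S → q q S]
qqgqqqqqqSgqg => qqgqqqqqqqqgqg   [S → q q]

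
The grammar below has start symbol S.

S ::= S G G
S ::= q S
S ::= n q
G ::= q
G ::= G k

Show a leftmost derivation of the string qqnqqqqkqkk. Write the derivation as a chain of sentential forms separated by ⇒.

S⇒qS⇒qSGG⇒qqSGG⇒qqSGGGG⇒qqnqGGGG⇒qqnqqGGG⇒qqnqqqGG⇒qqnqqqGkG⇒qqnqqqqkG⇒qqnqqqqkGk⇒qqnqqqqkGkk⇒qqnqqqqkqkk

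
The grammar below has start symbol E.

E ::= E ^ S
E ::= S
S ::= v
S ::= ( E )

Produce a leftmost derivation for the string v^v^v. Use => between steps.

E=>E^S=>E^S^S=>S^S^S=>v^S^S=>v^v^S=>v^v^v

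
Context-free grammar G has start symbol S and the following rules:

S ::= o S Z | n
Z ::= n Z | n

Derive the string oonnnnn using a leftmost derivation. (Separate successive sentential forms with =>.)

S => oSZ => ooSZZ => oonZZ => oonnZZ => oonnnZ => oonnnnZ => oonnnnn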